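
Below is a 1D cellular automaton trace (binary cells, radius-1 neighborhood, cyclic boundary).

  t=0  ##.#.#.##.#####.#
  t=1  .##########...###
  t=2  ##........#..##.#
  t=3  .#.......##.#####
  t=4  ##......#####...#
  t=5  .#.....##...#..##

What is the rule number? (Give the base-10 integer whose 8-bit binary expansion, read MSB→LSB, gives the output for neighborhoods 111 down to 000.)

110

  [7] ### => .  t=0,i=0
  [6] ##. => #  t=0,i=1
  [5] #.# => #  t=0,i=2
  [4] #.. => .  t=1,i=11
  [3] .## => #  t=0,i=7
  [2] .#. => #  t=0,i=3
  [1] ..# => #  t=1,i=13
  [0] ... => .  t=1,i=12
  bits 01101110 = 110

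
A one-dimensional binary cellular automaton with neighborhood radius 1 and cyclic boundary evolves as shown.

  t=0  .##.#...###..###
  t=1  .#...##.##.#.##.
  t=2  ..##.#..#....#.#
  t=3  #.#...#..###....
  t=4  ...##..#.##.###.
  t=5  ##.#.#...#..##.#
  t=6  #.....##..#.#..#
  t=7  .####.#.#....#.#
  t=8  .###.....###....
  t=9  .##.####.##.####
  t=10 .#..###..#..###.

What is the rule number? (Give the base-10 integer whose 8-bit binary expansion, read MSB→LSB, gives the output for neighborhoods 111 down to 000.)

  ### -> #   bit 7 = 1  t=0,i=9
  ##. -> .   bit 6 = 0  t=0,i=2
  #.# -> .   bit 5 = 0  t=0,i=0
  #.. -> #   bit 4 = 1  t=0,i=5
  .## -> #   bit 3 = 1  t=0,i=1
  .#. -> .   bit 2 = 0  t=0,i=4
  ..# -> .   bit 1 = 0  t=0,i=7
  ... -> #   bit 0 = 1  t=0,i=6
  bits 10011001 = 153

153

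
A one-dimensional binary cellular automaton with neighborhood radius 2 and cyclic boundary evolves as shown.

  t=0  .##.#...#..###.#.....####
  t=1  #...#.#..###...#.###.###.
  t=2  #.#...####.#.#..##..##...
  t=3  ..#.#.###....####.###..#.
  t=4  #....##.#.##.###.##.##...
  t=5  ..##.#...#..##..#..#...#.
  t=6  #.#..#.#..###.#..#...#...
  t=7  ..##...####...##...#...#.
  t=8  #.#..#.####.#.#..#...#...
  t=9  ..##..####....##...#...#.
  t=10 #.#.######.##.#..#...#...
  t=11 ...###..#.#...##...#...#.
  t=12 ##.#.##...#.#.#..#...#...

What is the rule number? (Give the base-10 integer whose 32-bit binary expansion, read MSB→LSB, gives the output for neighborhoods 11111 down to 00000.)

1520143043

  ##### -> .   bit 31 = 0  t=10,i=6
  ####. -> #   bit 30 = 1  t=0,i=23
  ###.# -> .   bit 29 = 0  t=0,i=13
  ###.. -> #   bit 28 = 1  t=1,i=11
  ##.## -> #   bit 27 = 1  t=0,i=0
  ##.#. -> .   bit 26 = 0  t=0,i=3
  ##..# -> #   bit 25 = 1  t=2,i=18
  ##... -> .   bit 24 = 0  t=1,i=12
  #.### -> #   bit 23 = 1  t=1,i=17
  #.##. -> .   bit 22 = 0  t=0,i=1
  #.#.# -> .   bit 21 = 0  t=2,i=11
  #.#.. -> #   bit 20 = 1  t=0,i=4
  #..## -> #   bit 19 = 1  t=0,i=10
  #..#. -> .   bit 18 = 0  t=3,i=22
  #...# -> #   bit 17 = 1  t=0,i=6
  #.... -> #   bit 16 = 1  t=0,i=17
  .#### -> #   bit 15 = 1  t=0,i=22
  .###. -> .   bit 14 = 0  t=0,i=12
  .##.# -> .   bit 13 = 0  t=0,i=2
  .##.. -> .   bit 12 = 0  t=2,i=17
  .#.## -> #   bit 11 = 1  t=1,i=16
  .#.#. -> .   bit 10 = 0  t=1,i=5
  .#..# -> #   bit 9 = 1  t=0,i=9
  .#... -> .   bit 8 = 0  t=0,i=5
  ..### -> #   bit 7 = 1  t=0,i=11
  ..##. -> #   bit 6 = 1  t=2,i=16
  ..#.# -> .   bit 5 = 0  t=1,i=4
  ..#.. -> .   bit 4 = 0  t=0,i=8
  ...## -> .   bit 3 = 0  t=0,i=20
  ...#. -> .   bit 2 = 0  t=0,i=7
  ....# -> #   bit 1 = 1  t=0,i=19
  ..... -> #   bit 0 = 1  t=0,i=18
  bits 01011010100110111000101011000011 = 1520143043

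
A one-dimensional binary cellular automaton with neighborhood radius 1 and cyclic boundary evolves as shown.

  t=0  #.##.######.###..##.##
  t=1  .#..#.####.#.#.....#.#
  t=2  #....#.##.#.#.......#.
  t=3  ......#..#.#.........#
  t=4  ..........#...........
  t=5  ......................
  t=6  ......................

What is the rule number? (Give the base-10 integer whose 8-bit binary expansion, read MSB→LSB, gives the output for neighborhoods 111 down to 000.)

160

  [7] ### => #  t=0,i=6
  [6] ##. => .  t=0,i=0
  [5] #.# => #  t=0,i=1
  [4] #.. => .  t=0,i=15
  [3] .## => .  t=0,i=2
  [2] .#. => .  t=1,i=1
  [1] ..# => .  t=0,i=16
  [0] ... => .  t=1,i=15
  bits 10100000 = 160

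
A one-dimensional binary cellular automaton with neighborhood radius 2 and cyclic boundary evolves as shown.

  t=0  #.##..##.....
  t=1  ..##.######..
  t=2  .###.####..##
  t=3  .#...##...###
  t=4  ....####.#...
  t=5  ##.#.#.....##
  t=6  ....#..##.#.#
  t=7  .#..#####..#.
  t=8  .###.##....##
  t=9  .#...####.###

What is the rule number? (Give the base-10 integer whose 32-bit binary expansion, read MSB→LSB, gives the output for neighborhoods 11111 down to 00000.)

2177480281

  nb #####: next=#  (t=1,i=7, bit31=1)
  nb ####.: next=.  (t=1,i=9, bit30=0)
  nb ###.#: next=.  (t=2,i=3, bit29=0)
  nb ###..: next=.  (t=1,i=10, bit28=0)
  nb ##.##: next=.  (t=1,i=4, bit27=0)
  nb ##.#.: next=.  (t=3,i=0, bit26=0)
  nb ##..#: next=.  (t=0,i=4, bit25=0)
  nb ##...: next=#  (t=0,i=8, bit24=1)
  nb #.###: next=#  (t=1,i=5, bit23=1)
  nb #.##.: next=#  (t=0,i=2, bit22=1)
  nb #.#.#: next=.  (t=5,i=3, bit21=0)
  nb #.#..: next=.  (t=3,i=1, bit20=0)
  nb #..##: next=#  (t=0,i=5, bit19=1)
  nb #..#.: next=.  (t=7,i=0, bit18=0)
  nb #...#: next=.  (t=3,i=3, bit17=0)
  nb #....: next=#  (t=0,i=9, bit16=1)
  nb .####: next=#  (t=1,i=6, bit15=1)
  nb .###.: next=.  (t=2,i=2, bit14=0)
  nb .##.#: next=#  (t=1,i=3, bit13=1)
  nb .##..: next=#  (t=0,i=3, bit12=1)
  nb .#.##: next=.  (t=0,i=1, bit11=0)
  nb .#.#.: next=#  (t=5,i=4, bit10=1)
  nb .#..#: next=#  (t=6,i=5, bit9=1)
  nb .#...: next=.  (t=3,i=2, bit8=0)
  nb ..###: next=.  (t=3,i=10, bit7=0)
  nb ..##.: next=#  (t=0,i=6, bit6=1)
  nb ..#.#: next=.  (t=0,i=0, bit5=0)
  nb ..#..: next=#  (t=6,i=4, bit4=1)
  nb ...##: next=#  (t=1,i=1, bit3=1)
  nb ...#.: next=.  (t=0,i=12, bit2=0)
  nb ....#: next=.  (t=0,i=11, bit1=0)
  nb .....: next=#  (t=0,i=10, bit0=1)
  bits 10000001110010011011011001011001 = 2177480281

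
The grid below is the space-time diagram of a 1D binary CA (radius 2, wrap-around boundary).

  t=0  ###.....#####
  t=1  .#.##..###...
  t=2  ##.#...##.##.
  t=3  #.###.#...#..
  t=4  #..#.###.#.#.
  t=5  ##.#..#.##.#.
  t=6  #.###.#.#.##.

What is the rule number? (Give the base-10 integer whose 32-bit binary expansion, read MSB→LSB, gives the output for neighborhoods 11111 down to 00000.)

  ##### -> .   bit 31 = 0  t=0,i=0
  ####. -> #   bit 30 = 1  t=0,i=1
  ###.# -> .   bit 29 = 0  t=3,i=4
  ###.. -> .   bit 28 = 0  t=0,i=2
  ##.## -> .   bit 27 = 0  t=2,i=9
  ##.#. -> #   bit 26 = 1  t=2,i=2
  ##..# -> .   bit 25 = 0  t=1,i=5
  ##... -> #   bit 24 = 1  t=0,i=3
  #.### -> .   bit 23 = 0  t=3,i=2
  #.##. -> #   bit 22 = 1  t=1,i=3
  #.#.# -> #   bit 21 = 1  t=4,i=9
  #.#.. -> #   bit 20 = 1  t=2,i=3
  #..## -> .   bit 19 = 0  t=1,i=6
  #..#. -> .   bit 18 = 0  t=3,i=12
  #...# -> .   bit 17 = 0  t=2,i=5
  #.... -> #   bit 16 = 1  t=0,i=4
  .#### -> #   bit 15 = 1  t=0,i=9
  .###. -> #   bit 14 = 1  t=1,i=8
  .##.# -> .   bit 13 = 0  t=2,i=1
  .##.. -> .   bit 12 = 0  t=1,i=4
  .#.## -> .   bit 11 = 0  t=1,i=2
  .#.#. -> .   bit 10 = 0  t=4,i=10
  .#..# -> #   bit 9 = 1  t=3,i=11
  .#... -> #   bit 8 = 1  t=2,i=4
  ..### -> #   bit 7 = 1  t=0,i=8
  ..##. -> .   bit 6 = 0  t=2,i=7
  ..#.# -> #   bit 5 = 1  t=1,i=1
  ..#.. -> .   bit 4 = 0  t=3,i=10
  ...## -> #   bit 3 = 1  t=0,i=7
  ...#. -> #   bit 2 = 1  t=1,i=0
  ....# -> .   bit 1 = 0  t=0,i=6
  ..... -> .   bit 0 = 0  t=0,i=5
  bits 01000101011100011100001110101100 = 1165083564

1165083564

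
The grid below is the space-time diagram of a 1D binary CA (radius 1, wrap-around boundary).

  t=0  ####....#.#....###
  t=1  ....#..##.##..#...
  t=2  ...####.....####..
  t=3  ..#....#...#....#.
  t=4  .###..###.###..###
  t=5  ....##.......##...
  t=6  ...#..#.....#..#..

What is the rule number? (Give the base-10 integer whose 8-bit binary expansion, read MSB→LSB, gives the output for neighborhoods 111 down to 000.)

  ### -> .   bit 7 = 0  t=0,i=0
  ##. -> .   bit 6 = 0  t=0,i=3
  #.# -> .   bit 5 = 0  t=0,i=9
  #.. -> #   bit 4 = 1  t=0,i=4
  .## -> .   bit 3 = 0  t=0,i=15
  .#. -> #   bit 2 = 1  t=0,i=8
  ..# -> #   bit 1 = 1  t=0,i=7
  ... -> .   bit 0 = 0  t=0,i=5
  bits 00010110 = 22

22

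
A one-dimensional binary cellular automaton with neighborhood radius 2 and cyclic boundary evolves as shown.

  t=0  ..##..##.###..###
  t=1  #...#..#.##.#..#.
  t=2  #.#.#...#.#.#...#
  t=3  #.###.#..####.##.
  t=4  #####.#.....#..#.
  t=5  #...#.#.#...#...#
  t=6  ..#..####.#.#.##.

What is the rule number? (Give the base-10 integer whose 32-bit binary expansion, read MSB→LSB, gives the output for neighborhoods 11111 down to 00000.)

582183960

  #####|.  b31=0 t=4,i=2
  ####.|.  b30=0 t=3,i=11
  ###.#|#  b29=1 t=3,i=4
  ###..|.  b28=0 t=0,i=11
  ##.##|.  b27=0 t=0,i=8
  ##.#.|.  b26=0 t=1,i=11
  ##..#|#  b25=1 t=0,i=0
  ##...|.  b24=0 t=5,i=1
  #.###|#  b23=1 t=0,i=9
  #.##.|.  b22=0 t=1,i=9
  #.#.#|#  b21=1 t=2,i=2
  #.#..|#  b20=1 t=1,i=0
  #..##|.  b19=0 t=0,i=1
  #..#.|.  b18=0 t=1,i=6
  #...#|#  b17=1 t=1,i=2
  #....|#  b16=1 t=4,i=8
  .####|.  b15=0 t=3,i=10
  .###.|#  b14=1 t=0,i=10
  .##.#|#  b13=1 t=0,i=7
  .##..|.  b12=0 t=0,i=3
  .#.##|#  b11=1 t=1,i=8
  .#.#.|#  b10=1 t=1,i=16
  .#..#|.  b9=0 t=1,i=5
  .#...|.  b8=0 t=1,i=1
  ..###|.  b7=0 t=0,i=14
  ..##.|.  b6=0 t=0,i=2
  ..#.#|.  b5=0 t=1,i=7
  ..#..|#  b4=1 t=1,i=4
  ...##|#  b3=1 t=2,i=15
  ...#.|.  b2=0 t=1,i=3
  ....#|.  b1=0 t=4,i=10
  .....|.  b0=0 t=4,i=9
  bits 00100010101100110110110000011000 = 582183960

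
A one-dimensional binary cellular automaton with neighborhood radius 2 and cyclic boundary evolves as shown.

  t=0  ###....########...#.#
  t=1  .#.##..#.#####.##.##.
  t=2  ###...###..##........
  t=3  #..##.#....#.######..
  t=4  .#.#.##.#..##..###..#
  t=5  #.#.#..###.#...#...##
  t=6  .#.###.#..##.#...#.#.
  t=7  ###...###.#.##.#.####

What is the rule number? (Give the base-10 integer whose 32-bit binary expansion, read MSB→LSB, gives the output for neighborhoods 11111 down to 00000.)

3306622689

  #####|#  b31=1 t=0,i=9
  ####.|#  b30=1 t=0,i=1
  ###.#|.  b29=0 t=1,i=13
  ###..|.  b28=0 t=0,i=2
  ##.##|.  b27=0 t=1,i=14
  ##.#.|#  b26=1 t=3,i=5
  ##..#|.  b25=0 t=1,i=5
  ##...|#  b24=1 t=0,i=3
  #.###|.  b23=0 t=0,i=20
  #.##.|.  b22=0 t=1,i=3
  #.#.#|.  b21=0 t=4,i=1
  #.#..|#  b20=1 t=3,i=6
  #..##|.  b19=0 t=2,i=10
  #..#.|#  b18=1 t=1,i=0
  #...#|#  b17=1 t=0,i=16
  #....|#  b16=1 t=0,i=4
  .####|.  b15=0 t=0,i=0
  .###.|.  b14=0 t=2,i=1
  .##.#|.  b13=0 t=1,i=16
  .##..|.  b12=0 t=1,i=4
  .#.##|#  b11=1 t=0,i=19
  .#.#.|#  b10=1 t=4,i=0
  .#..#|#  b9=1 t=3,i=1
  .#...|.  b8=0 t=3,i=7
  ..###|#  b7=1 t=0,i=7
  ..##.|#  b6=1 t=2,i=11
  ..#.#|#  b5=1 t=0,i=18
  ..#..|.  b4=0 t=3,i=0
  ...##|.  b3=0 t=0,i=6
  ...#.|.  b2=0 t=0,i=17
  ....#|.  b1=0 t=0,i=5
  .....|#  b0=1 t=2,i=15
  bits 11000101000101110000111011100001 = 3306622689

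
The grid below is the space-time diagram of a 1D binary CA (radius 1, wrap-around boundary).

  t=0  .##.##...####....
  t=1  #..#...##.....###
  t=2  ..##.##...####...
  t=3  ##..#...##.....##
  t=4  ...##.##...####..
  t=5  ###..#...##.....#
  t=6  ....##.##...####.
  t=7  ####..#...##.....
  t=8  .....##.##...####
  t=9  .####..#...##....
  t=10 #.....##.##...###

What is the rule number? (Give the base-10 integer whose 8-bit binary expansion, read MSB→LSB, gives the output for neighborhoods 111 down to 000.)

  ###|.  b7=0 t=0,i=10
  ##.|.  b6=0 t=0,i=2
  #.#|#  b5=1 t=0,i=3
  #..|.  b4=0 t=0,i=6
  .##|.  b3=0 t=0,i=1
  .#.|#  b2=1 t=1,i=3
  ..#|#  b1=1 t=0,i=0
  ...|#  b0=1 t=0,i=7
  bits 00100111 = 39

39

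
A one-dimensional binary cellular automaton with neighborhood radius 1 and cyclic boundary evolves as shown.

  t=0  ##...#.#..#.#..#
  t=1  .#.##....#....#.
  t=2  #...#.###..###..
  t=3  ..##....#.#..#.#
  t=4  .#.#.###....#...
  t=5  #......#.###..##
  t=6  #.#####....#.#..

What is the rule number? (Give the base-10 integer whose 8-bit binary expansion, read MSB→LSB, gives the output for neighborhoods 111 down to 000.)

  ###|.  b7=0 t=0,i=0
  ##.|#  b6=1 t=0,i=1
  #.#|.  b5=0 t=0,i=6
  #..|.  b4=0 t=0,i=2
  .##|.  b3=0 t=0,i=15
  .#.|.  b2=0 t=0,i=5
  ..#|#  b1=1 t=0,i=4
  ...|#  b0=1 t=0,i=3
  bits 01000011 = 67

67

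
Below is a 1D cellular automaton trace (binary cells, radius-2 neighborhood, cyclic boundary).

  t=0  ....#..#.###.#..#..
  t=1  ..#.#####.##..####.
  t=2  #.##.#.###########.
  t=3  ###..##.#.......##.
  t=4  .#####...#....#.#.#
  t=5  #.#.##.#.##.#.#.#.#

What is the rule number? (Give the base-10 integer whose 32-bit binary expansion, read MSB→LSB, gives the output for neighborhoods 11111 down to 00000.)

2054085618

  #####|.  b31=0 t=1,i=6
  ####.|#  b30=1 t=1,i=7
  ###.#|#  b29=1 t=0,i=11
  ###..|#  b28=1 t=1,i=17
  ##.##|#  b27=1 t=1,i=9
  ##.#.|.  b26=0 t=0,i=12
  ##..#|#  b25=1 t=1,i=12
  ##...|.  b24=0 t=1,i=18
  #.###|.  b23=0 t=0,i=9
  #.##.|#  b22=1 t=1,i=10
  #.#.#|#  b21=1 t=2,i=0
  #.#..|.  b20=0 t=0,i=13
  #..##|#  b19=1 t=1,i=13
  #..#.|#  b18=1 t=0,i=6
  #...#|#  b17=1 t=1,i=0
  #....|.  b16=0 t=0,i=18
  .####|#  b15=1 t=1,i=5
  .###.|#  b14=1 t=0,i=10
  .##.#|.  b13=0 t=2,i=3
  .##..|#  b12=1 t=1,i=11
  .#.##|#  b11=1 t=0,i=8
  .#.#.|.  b10=0 t=4,i=15
  .#..#|#  b9=1 t=0,i=5
  .#...|#  b8=1 t=0,i=17
  ..###|#  b7=1 t=1,i=14
  ..##.|#  b6=1 t=3,i=5
  ..#.#|#  b5=1 t=0,i=7
  ..#..|#  b4=1 t=0,i=4
  ...##|.  b3=0 t=3,i=15
  ...#.|.  b2=0 t=0,i=3
  ....#|#  b1=1 t=0,i=2
  .....|.  b0=0 t=0,i=0
  bits 01111010011011101101101111110010 = 2054085618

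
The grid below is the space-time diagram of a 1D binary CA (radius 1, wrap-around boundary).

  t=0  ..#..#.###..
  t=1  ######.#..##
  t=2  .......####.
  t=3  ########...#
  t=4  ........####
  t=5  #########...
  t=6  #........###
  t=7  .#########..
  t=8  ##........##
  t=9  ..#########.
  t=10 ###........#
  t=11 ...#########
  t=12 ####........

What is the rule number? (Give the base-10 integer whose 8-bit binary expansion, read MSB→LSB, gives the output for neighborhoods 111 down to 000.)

  [7] ### => .  t=0,i=8
  [6] ##. => .  t=0,i=9
  [5] #.# => .  t=0,i=6
  [4] #.. => #  t=0,i=3
  [3] .## => #  t=0,i=7
  [2] .#. => #  t=0,i=2
  [1] ..# => #  t=0,i=1
  [0] ... => #  t=0,i=0
  bits 00011111 = 31

31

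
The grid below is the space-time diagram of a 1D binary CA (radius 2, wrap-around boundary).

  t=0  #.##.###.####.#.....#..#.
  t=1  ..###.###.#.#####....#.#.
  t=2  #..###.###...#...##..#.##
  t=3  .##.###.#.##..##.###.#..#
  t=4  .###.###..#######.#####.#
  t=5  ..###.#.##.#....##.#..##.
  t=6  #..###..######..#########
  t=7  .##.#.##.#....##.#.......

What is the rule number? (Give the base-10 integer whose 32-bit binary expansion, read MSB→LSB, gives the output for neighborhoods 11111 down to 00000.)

794555232

  #####|.  b31=0 t=1,i=14
  ####.|.  b30=0 t=0,i=11
  ###.#|#  b29=1 t=0,i=7
  ###..|.  b28=0 t=1,i=16
  ##.##|#  b27=1 t=0,i=4
  ##.#.|#  b26=1 t=0,i=13
  ##..#|#  b25=1 t=2,i=1
  ##...|#  b24=1 t=1,i=17
  #.###|.  b23=0 t=0,i=5
  #.##.|#  b22=1 t=0,i=2
  #.#.#|.  b21=0 t=0,i=0
  #.#..|#  b20=1 t=0,i=14
  #..##|#  b19=1 t=2,i=2
  #..#.|.  b18=0 t=0,i=22
  #...#|#  b17=1 t=1,i=0
  #....|#  b16=1 t=0,i=16
  .####|#  b15=1 t=0,i=10
  .###.|#  b14=1 t=0,i=6
  .##.#|#  b13=1 t=0,i=3
  .##..|#  b12=1 t=2,i=18
  .#.##|.  b11=0 t=0,i=1
  .#.#.|.  b10=0 t=0,i=24
  .#..#|#  b9=1 t=0,i=21
  .#...|#  b8=1 t=0,i=15
  ..###|.  b7=0 t=1,i=2
  ..##.|#  b6=1 t=2,i=17
  ..#.#|#  b5=1 t=0,i=23
  ..#..|.  b4=0 t=0,i=20
  ...##|.  b3=0 t=1,i=1
  ...#.|.  b2=0 t=0,i=19
  ....#|.  b1=0 t=0,i=18
  .....|.  b0=0 t=0,i=17
  bits 00101111010110111111001101100000 = 794555232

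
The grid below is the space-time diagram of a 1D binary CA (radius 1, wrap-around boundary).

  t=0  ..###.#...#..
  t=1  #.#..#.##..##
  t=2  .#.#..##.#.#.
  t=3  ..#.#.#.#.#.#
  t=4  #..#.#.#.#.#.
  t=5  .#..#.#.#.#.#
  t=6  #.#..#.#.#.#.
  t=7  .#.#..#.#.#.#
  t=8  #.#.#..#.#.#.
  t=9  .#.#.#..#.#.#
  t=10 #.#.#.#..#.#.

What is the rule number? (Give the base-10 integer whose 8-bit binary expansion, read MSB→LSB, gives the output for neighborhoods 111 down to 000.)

  nb ###: next=.  (t=0,i=3, bit7=0)
  nb ##.: next=.  (t=0,i=4, bit6=0)
  nb #.#: next=#  (t=0,i=5, bit5=1)
  nb #..: next=#  (t=0,i=7, bit4=1)
  nb .##: next=#  (t=0,i=2, bit3=1)
  nb .#.: next=.  (t=0,i=6, bit2=0)
  nb ..#: next=.  (t=0,i=1, bit1=0)
  nb ...: next=#  (t=0,i=0, bit0=1)
  bits 00111001 = 57

57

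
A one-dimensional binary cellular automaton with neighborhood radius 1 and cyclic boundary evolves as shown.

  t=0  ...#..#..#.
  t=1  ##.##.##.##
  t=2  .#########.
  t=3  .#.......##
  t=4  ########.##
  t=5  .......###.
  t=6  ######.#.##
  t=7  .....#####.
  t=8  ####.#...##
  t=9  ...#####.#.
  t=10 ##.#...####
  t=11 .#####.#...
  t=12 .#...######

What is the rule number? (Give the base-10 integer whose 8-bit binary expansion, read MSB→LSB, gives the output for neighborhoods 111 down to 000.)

  nb ###: next=.  (t=1,i=0, bit7=0)
  nb ##.: next=#  (t=1,i=1, bit6=1)
  nb #.#: next=#  (t=1,i=2, bit5=1)
  nb #..: next=#  (t=0,i=4, bit4=1)
  nb .##: next=#  (t=1,i=3, bit3=1)
  nb .#.: next=#  (t=0,i=3, bit2=1)
  nb ..#: next=.  (t=0,i=2, bit1=0)
  nb ...: next=#  (t=0,i=0, bit0=1)
  bits 01111101 = 125

125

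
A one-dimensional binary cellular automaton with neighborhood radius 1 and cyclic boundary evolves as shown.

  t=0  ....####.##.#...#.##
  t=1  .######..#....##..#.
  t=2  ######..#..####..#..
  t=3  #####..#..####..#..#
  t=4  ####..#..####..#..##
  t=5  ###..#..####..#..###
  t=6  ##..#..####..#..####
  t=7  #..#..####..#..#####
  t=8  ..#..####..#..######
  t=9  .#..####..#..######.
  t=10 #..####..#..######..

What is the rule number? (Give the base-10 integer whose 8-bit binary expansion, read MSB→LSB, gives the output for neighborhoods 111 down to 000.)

  ### -> #   bit 7 = 1  t=0,i=5
  ##. -> .   bit 6 = 0  t=0,i=7
  #.# -> .   bit 5 = 0  t=0,i=8
  #.. -> .   bit 4 = 0  t=0,i=0
  .## -> #   bit 3 = 1  t=0,i=4
  .#. -> .   bit 2 = 0  t=0,i=12
  ..# -> #   bit 1 = 1  t=0,i=3
  ... -> #   bit 0 = 1  t=0,i=1
  bits 10001011 = 139

139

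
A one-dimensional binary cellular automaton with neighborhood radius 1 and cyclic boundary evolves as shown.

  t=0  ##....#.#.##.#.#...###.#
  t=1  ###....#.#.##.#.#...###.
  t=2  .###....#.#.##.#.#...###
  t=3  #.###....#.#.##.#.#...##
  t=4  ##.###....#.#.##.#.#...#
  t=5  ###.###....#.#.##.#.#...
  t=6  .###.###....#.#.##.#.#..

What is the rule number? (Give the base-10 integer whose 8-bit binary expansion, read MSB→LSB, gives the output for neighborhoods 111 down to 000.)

240

  nb ###: next=#  (t=0,i=0, bit7=1)
  nb ##.: next=#  (t=0,i=1, bit6=1)
  nb #.#: next=#  (t=0,i=7, bit5=1)
  nb #..: next=#  (t=0,i=2, bit4=1)
  nb .##: next=.  (t=0,i=10, bit3=0)
  nb .#.: next=.  (t=0,i=6, bit2=0)
  nb ..#: next=.  (t=0,i=5, bit1=0)
  nb ...: next=.  (t=0,i=3, bit0=0)
  bits 11110000 = 240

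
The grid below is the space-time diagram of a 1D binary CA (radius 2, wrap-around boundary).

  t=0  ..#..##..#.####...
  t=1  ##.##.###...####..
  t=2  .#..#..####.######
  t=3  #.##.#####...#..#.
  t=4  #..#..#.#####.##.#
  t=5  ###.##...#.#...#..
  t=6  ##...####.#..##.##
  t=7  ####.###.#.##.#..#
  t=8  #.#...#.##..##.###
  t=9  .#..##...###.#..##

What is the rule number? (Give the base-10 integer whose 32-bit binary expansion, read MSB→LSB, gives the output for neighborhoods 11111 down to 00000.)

1462695558

  ##### -> .   bit 31 = 0  t=2,i=14
  ####. -> #   bit 30 = 1  t=0,i=13
  ###.# -> .   bit 29 = 0  t=2,i=10
  ###.. -> #   bit 28 = 1  t=0,i=14
  ##.## -> .   bit 27 = 0  t=1,i=2
  ##.#. -> #   bit 26 = 1  t=2,i=0
  ##..# -> #   bit 25 = 1  t=0,i=7
  ##... -> #   bit 24 = 1  t=0,i=15
  #.### -> .   bit 23 = 0  t=0,i=11
  #.##. -> .   bit 22 = 0  t=1,i=3
  #.#.# -> #   bit 21 = 1  t=3,i=0
  #.#.. -> .   bit 20 = 0  t=2,i=1
  #..## -> #   bit 19 = 1  t=0,i=4
  #..#. -> #   bit 18 = 1  t=0,i=8
  #...# -> #   bit 17 = 1  t=1,i=10
  #.... -> .   bit 16 = 0  t=0,i=16
  .#### -> #   bit 15 = 1  t=0,i=12
  .###. -> #   bit 14 = 1  t=1,i=7
  .##.# -> #   bit 13 = 1  t=1,i=1
  .##.. -> #   bit 12 = 1  t=0,i=6
  .#.## -> .   bit 11 = 0  t=0,i=10
  .#.#. -> #   bit 10 = 1  t=3,i=17
  .#..# -> #   bit 9 = 1  t=0,i=3
  .#... -> .   bit 8 = 0  t=5,i=12
  ..### -> #   bit 7 = 1  t=1,i=12
  ..##. -> .   bit 6 = 0  t=0,i=5
  ..#.# -> .   bit 5 = 0  t=0,i=9
  ..#.. -> .   bit 4 = 0  t=0,i=2
  ...## -> .   bit 3 = 0  t=1,i=11
  ...#. -> #   bit 2 = 1  t=0,i=1
  ....# -> #   bit 1 = 1  t=0,i=0
  ..... -> .   bit 0 = 0  t=0,i=17
  bits 01010111001011101111011010000110 = 1462695558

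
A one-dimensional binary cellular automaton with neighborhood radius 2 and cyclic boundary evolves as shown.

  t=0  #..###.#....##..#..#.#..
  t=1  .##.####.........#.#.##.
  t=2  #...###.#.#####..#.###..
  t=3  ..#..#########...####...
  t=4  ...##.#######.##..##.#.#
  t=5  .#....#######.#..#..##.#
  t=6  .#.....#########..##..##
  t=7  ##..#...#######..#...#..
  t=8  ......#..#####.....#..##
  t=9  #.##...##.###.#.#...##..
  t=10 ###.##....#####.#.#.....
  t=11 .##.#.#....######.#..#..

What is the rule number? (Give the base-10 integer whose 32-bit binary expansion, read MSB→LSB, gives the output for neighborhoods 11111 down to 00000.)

3858418209

  ##### -> #   bit 31 = 1  t=2,i=12
  ####. -> #   bit 30 = 1  t=1,i=6
  ###.# -> #   bit 29 = 1  t=0,i=5
  ###.. -> .   bit 28 = 0  t=1,i=7
  ##.## -> .   bit 27 = 0  t=1,i=3
  ##.#. -> #   bit 26 = 1  t=0,i=6
  ##..# -> .   bit 25 = 0  t=0,i=14
  ##... -> #   bit 24 = 1  t=1,i=8
  #.### -> #   bit 23 = 1  t=1,i=4
  #.##. -> #   bit 22 = 1  t=1,i=21
  #.#.# -> #   bit 21 = 1  t=1,i=19
  #.#.. -> #   bit 20 = 1  t=0,i=7
  #..## -> #   bit 19 = 1  t=0,i=2
  #..#. -> .   bit 18 = 0  t=0,i=15
  #...# -> #   bit 17 = 1  t=2,i=2
  #.... -> .   bit 16 = 0  t=0,i=9
  .#### -> #   bit 15 = 1  t=1,i=5
  .###. -> #   bit 14 = 1  t=0,i=4
  .##.# -> .   bit 13 = 0  t=1,i=2
  .##.. -> .   bit 12 = 0  t=0,i=13
  .#.## -> #   bit 11 = 1  t=1,i=20
  .#.#. -> .   bit 10 = 0  t=0,i=20
  .#..# -> #   bit 9 = 1  t=0,i=1
  .#... -> .   bit 8 = 0  t=0,i=8
  ..### -> .   bit 7 = 0  t=0,i=3
  ..##. -> .   bit 6 = 0  t=0,i=12
  ..#.# -> #   bit 5 = 1  t=0,i=19
  ..#.. -> .   bit 4 = 0  t=0,i=0
  ...## -> .   bit 3 = 0  t=0,i=11
  ...#. -> .   bit 2 = 0  t=1,i=16
  ....# -> .   bit 1 = 0  t=0,i=10
  ..... -> #   bit 0 = 1  t=1,i=10
  bits 11100101111110101100101000100001 = 3858418209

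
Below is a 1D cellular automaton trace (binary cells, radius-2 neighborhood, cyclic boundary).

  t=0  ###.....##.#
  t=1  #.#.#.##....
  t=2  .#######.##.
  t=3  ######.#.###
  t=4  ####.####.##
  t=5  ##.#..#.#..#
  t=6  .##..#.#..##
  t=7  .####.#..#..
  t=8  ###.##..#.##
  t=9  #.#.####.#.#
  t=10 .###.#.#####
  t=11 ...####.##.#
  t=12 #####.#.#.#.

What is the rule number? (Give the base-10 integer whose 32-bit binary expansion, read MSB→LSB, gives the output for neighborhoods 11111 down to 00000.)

3060768138

  #####|#  b31=1 t=2,i=3
  ####.|.  b30=0 t=0,i=1
  ###.#|#  b29=1 t=2,i=7
  ###..|#  b28=1 t=0,i=2
  ##.##|.  b27=0 t=0,i=10
  ##.#.|#  b26=1 t=3,i=6
  ##..#|#  b25=1 t=2,i=11
  ##...|.  b24=0 t=0,i=3
  #.###|.  b23=0 t=0,i=11
  #.##.|#  b22=1 t=1,i=6
  #.#.#|#  b21=1 t=1,i=2
  #.#..|.  b20=0 t=5,i=3
  #..##|#  b19=1 t=2,i=0
  #..#.|#  b18=1 t=5,i=5
  #...#|#  b17=1 t=7,i=11
  #....|#  b16=1 t=0,i=4
  .####|#  b15=1 t=0,i=0
  .###.|.  b14=0 t=5,i=0
  .##.#|.  b13=0 t=0,i=9
  .##..|#  b12=1 t=1,i=7
  .#.##|#  b11=1 t=1,i=5
  .#.#.|#  b10=1 t=1,i=1
  .#..#|.  b9=0 t=5,i=4
  .#...|#  b8=1 t=7,i=10
  ..###|#  b7=1 t=2,i=1
  ..##.|.  b6=0 t=0,i=8
  ..#.#|.  b5=0 t=1,i=0
  ..#..|.  b4=0 t=7,i=9
  ...##|#  b3=1 t=0,i=7
  ...#.|.  b2=0 t=1,i=11
  ....#|#  b1=1 t=0,i=6
  .....|.  b0=0 t=0,i=5
  bits 10110110011011111001110110001010 = 3060768138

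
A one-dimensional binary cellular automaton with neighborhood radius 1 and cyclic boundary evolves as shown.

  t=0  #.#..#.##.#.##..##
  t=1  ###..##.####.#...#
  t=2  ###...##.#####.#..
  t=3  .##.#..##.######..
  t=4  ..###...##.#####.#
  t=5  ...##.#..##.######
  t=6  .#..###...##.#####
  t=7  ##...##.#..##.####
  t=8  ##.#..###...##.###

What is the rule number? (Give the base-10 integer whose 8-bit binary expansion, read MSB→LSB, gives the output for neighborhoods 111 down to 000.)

229

  ###|#  b7=1 t=0,i=17
  ##.|#  b6=1 t=0,i=0
  #.#|#  b5=1 t=0,i=1
  #..|.  b4=0 t=0,i=3
  .##|.  b3=0 t=0,i=7
  .#.|#  b2=1 t=0,i=2
  ..#|.  b1=0 t=0,i=4
  ...|#  b0=1 t=1,i=15
  bits 11100101 = 229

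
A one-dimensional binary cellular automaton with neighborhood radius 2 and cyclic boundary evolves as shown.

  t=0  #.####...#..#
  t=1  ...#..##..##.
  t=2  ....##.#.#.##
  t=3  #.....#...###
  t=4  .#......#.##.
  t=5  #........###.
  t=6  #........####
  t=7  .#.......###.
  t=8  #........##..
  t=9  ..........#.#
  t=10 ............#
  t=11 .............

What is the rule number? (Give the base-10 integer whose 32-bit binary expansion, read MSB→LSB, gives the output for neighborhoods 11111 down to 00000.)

2774456960

  [31] ##### => #  t=6,i=11
  [30] ####. => .  t=0,i=4
  [29] ###.# => #  t=5,i=11
  [28] ###.. => .  t=0,i=5
  [27] ##.## => .  t=0,i=1
  [26] ##.#. => #  t=2,i=6
  [25] ##..# => .  t=1,i=8
  [24] ##... => #  t=0,i=6
  [23] #.### => .  t=0,i=2
  [22] #.##. => #  t=2,i=11
  [21] #.#.# => .  t=2,i=7
  [20] #.#.. => #  t=5,i=0
  [19] #..## => #  t=0,i=11
  [18] #..#. => #  t=4,i=0
  [17] #...# => #  t=0,i=7
  [16] #.... => .  t=1,i=0
  [15] .#### => #  t=0,i=3
  [14] .###. => #  t=5,i=10
  [13] .##.# => .  t=0,i=0
  [12] .##.. => #  t=1,i=7
  [11] .#.## => #  t=2,i=10
  [10] .#.#. => .  t=2,i=8
  [9] .#..# => #  t=0,i=10
  [8] .#... => .  t=3,i=7
  [7] ..### => #  t=3,i=10
  [6] ..##. => .  t=0,i=12
  [5] ..#.# => .  t=4,i=8
  [4] ..#.. => .  t=0,i=9
  [3] ...## => .  t=2,i=3
  [2] ...#. => .  t=0,i=8
  [1] ....# => .  t=1,i=1
  [0] ..... => .  t=3,i=3
  bits 10100101010111101101101010000000 = 2774456960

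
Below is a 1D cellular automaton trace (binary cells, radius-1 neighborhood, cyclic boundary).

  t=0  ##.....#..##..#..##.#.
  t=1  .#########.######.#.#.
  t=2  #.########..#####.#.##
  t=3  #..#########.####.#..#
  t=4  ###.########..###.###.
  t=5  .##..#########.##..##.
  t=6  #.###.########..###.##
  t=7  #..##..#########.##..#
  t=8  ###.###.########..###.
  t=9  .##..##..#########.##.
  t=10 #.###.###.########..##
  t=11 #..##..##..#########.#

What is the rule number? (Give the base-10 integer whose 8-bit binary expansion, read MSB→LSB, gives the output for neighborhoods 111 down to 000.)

215

  nb ###: next=#  (t=1,i=2, bit7=1)
  nb ##.: next=#  (t=0,i=1, bit6=1)
  nb #.#: next=.  (t=0,i=19, bit5=0)
  nb #..: next=#  (t=0,i=2, bit4=1)
  nb .##: next=.  (t=0,i=0, bit3=0)
  nb .#.: next=#  (t=0,i=7, bit2=1)
  nb ..#: next=#  (t=0,i=6, bit1=1)
  nb ...: next=#  (t=0,i=3, bit0=1)
  bits 11010111 = 215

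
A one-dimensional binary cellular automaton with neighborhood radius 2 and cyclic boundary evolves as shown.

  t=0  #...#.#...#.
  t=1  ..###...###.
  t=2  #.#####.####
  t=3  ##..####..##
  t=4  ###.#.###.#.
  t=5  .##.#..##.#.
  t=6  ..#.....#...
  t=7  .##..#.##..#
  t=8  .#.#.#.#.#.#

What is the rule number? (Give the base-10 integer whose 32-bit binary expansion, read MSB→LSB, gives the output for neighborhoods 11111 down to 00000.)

4217528501

  [31] ##### => #  t=2,i=4
  [30] ####. => #  t=2,i=5
  [29] ###.# => #  t=2,i=0
  [28] ###.. => #  t=1,i=4
  [27] ##.## => #  t=2,i=1
  [26] ##.#. => .  t=4,i=3
  [25] ##..# => #  t=3,i=2
  [24] ##... => #  t=1,i=5
  [23] #.### => .  t=2,i=2
  [22] #.##. => #  t=7,i=1
  [21] #.#.# => #  t=4,i=4
  [20] #.#.. => .  t=0,i=0
  [19] #..## => .  t=3,i=3
  [18] #..#. => .  t=7,i=4
  [17] #...# => #  t=0,i=2
  [16] #.... => .  t=6,i=4
  [15] .#### => .  t=2,i=3
  [14] .###. => #  t=1,i=3
  [13] .##.# => #  t=5,i=2
  [12] .##.. => .  t=7,i=2
  [11] .#.## => .  t=4,i=5
  [10] .#.#. => .  t=0,i=5
  [9] .#..# => .  t=5,i=5
  [8] .#... => .  t=0,i=1
  [7] ..### => #  t=1,i=2
  [6] ..##. => .  t=5,i=1
  [5] ..#.# => #  t=0,i=4
  [4] ..#.. => #  t=6,i=2
  [3] ...## => .  t=1,i=1
  [2] ...#. => #  t=0,i=3
  [1] ....# => .  t=6,i=0
  [0] ..... => #  t=6,i=5
  bits 11111011011000100110000010110101 = 4217528501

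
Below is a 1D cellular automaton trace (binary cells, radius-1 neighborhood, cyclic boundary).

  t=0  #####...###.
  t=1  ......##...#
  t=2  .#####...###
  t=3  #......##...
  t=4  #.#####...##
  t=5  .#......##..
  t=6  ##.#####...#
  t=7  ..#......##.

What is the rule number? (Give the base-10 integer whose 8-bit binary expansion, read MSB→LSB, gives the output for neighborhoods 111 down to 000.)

39

  [7] ### => .  t=0,i=1
  [6] ##. => .  t=0,i=4
  [5] #.# => #  t=0,i=11
  [4] #.. => .  t=0,i=5
  [3] .## => .  t=0,i=0
  [2] .#. => #  t=1,i=11
  [1] ..# => #  t=0,i=7
  [0] ... => #  t=0,i=6
  bits 00100111 = 39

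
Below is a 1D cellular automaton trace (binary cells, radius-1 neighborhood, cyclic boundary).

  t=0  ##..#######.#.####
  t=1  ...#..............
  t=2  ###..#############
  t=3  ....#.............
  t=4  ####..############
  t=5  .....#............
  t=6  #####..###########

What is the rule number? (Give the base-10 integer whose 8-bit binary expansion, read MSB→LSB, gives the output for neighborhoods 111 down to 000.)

3

  [7] ### => .  t=0,i=0
  [6] ##. => .  t=0,i=1
  [5] #.# => .  t=0,i=11
  [4] #.. => .  t=0,i=2
  [3] .## => .  t=0,i=4
  [2] .#. => .  t=0,i=12
  [1] ..# => #  t=0,i=3
  [0] ... => #  t=1,i=0
  bits 00000011 = 3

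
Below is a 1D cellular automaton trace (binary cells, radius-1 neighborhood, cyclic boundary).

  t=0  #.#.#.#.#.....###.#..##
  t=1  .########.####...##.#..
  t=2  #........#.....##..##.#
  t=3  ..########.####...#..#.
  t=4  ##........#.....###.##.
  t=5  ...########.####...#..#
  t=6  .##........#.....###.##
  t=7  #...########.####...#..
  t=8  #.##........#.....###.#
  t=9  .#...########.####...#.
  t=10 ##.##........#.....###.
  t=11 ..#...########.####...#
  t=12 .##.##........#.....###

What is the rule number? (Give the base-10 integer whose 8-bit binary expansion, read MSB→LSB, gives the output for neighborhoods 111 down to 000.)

  ### -> .   bit 7 = 0  t=0,i=15
  ##. -> .   bit 6 = 0  t=0,i=0
  #.# -> #   bit 5 = 1  t=0,i=1
  #.. -> .   bit 4 = 0  t=0,i=9
  .## -> .   bit 3 = 0  t=0,i=14
  .#. -> #   bit 2 = 1  t=0,i=2
  ..# -> #   bit 1 = 1  t=0,i=13
  ... -> #   bit 0 = 1  t=0,i=10
  bits 00100111 = 39

39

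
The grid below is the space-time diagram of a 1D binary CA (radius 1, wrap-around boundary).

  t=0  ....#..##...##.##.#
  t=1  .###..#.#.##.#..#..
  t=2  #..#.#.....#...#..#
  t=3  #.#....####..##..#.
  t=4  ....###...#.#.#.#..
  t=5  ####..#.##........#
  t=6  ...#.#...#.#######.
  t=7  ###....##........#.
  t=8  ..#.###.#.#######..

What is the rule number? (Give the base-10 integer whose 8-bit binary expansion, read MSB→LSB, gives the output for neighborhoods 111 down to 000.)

67

  [7] ### => .  t=1,i=2
  [6] ##. => #  t=0,i=8
  [5] #.# => .  t=0,i=14
  [4] #.. => .  t=0,i=0
  [3] .## => .  t=0,i=7
  [2] .#. => .  t=0,i=4
  [1] ..# => #  t=0,i=3
  [0] ... => #  t=0,i=1
  bits 01000011 = 67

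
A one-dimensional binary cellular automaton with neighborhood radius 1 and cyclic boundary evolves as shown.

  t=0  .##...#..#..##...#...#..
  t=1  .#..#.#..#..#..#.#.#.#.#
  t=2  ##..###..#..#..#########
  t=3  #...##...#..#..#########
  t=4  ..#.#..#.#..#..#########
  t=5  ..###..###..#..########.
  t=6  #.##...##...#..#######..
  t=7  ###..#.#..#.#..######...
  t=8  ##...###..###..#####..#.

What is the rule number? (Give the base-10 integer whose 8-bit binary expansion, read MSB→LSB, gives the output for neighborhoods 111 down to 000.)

  ### -> #   bit 7 = 1  t=2,i=0
  ##. -> .   bit 6 = 0  t=0,i=2
  #.# -> #   bit 5 = 1  t=1,i=0
  #.. -> .   bit 4 = 0  t=0,i=3
  .## -> #   bit 3 = 1  t=0,i=1
  .#. -> #   bit 2 = 1  t=0,i=6
  ..# -> .   bit 1 = 0  t=0,i=0
  ... -> #   bit 0 = 1  t=0,i=4
  bits 10101101 = 173

173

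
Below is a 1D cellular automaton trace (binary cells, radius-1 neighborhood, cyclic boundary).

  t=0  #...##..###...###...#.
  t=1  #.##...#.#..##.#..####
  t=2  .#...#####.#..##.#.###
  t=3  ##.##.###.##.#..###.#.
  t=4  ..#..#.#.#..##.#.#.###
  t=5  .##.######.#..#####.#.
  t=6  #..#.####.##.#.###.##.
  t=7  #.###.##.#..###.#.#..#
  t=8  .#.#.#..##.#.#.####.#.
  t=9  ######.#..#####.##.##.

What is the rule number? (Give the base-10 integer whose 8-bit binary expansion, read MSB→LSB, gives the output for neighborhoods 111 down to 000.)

  nb ###: next=#  (t=0,i=9, bit7=1)
  nb ##.: next=.  (t=0,i=5, bit6=0)
  nb #.#: next=#  (t=0,i=21, bit5=1)
  nb #..: next=.  (t=0,i=1, bit4=0)
  nb .##: next=.  (t=0,i=4, bit3=0)
  nb .#.: next=#  (t=0,i=0, bit2=1)
  nb ..#: next=#  (t=0,i=3, bit1=1)
  nb ...: next=#  (t=0,i=2, bit0=1)
  bits 10100111 = 167

167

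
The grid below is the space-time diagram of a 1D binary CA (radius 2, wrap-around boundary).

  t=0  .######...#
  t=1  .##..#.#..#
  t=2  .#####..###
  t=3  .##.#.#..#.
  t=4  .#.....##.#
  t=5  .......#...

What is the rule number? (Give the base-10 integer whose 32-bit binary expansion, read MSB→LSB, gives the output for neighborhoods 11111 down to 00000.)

1136972384

  ##### -> .   bit 31 = 0  t=0,i=3
  ####. -> #   bit 30 = 1  t=0,i=5
  ###.# -> .   bit 29 = 0  t=2,i=10
  ###.. -> .   bit 28 = 0  t=0,i=6
  ##.## -> .   bit 27 = 0  t=2,i=0
  ##.#. -> .   bit 26 = 0  t=3,i=3
  ##..# -> #   bit 25 = 1  t=1,i=3
  ##... -> #   bit 24 = 1  t=0,i=7
  #.### -> #   bit 23 = 1  t=0,i=1
  #.##. -> #   bit 22 = 1  t=1,i=1
  #.#.# -> .   bit 21 = 0  t=3,i=4
  #.#.. -> .   bit 20 = 0  t=1,i=7
  #..## -> .   bit 19 = 0  t=2,i=7
  #..#. -> #   bit 18 = 1  t=1,i=4
  #...# -> .   bit 17 = 0  t=0,i=8
  #.... -> .   bit 16 = 0  t=4,i=3
  .#### -> #   bit 15 = 1  t=0,i=2
  .###. -> #   bit 14 = 1  t=2,i=9
  .##.# -> .   bit 13 = 0  t=3,i=2
  .##.. -> #   bit 12 = 1  t=1,i=2
  .#.## -> .   bit 11 = 0  t=0,i=0
  .#.#. -> .   bit 10 = 0  t=1,i=6
  .#..# -> #   bit 9 = 1  t=1,i=8
  .#... -> .   bit 8 = 0  t=4,i=2
  ..### -> .   bit 7 = 0  t=2,i=8
  ..##. -> #   bit 6 = 1  t=3,i=1
  ..#.# -> #   bit 5 = 1  t=0,i=10
  ..#.. -> .   bit 4 = 0  t=3,i=9
  ...## -> .   bit 3 = 0  t=4,i=6
  ...#. -> .   bit 2 = 0  t=0,i=9
  ....# -> .   bit 1 = 0  t=4,i=5
  ..... -> .   bit 0 = 0  t=4,i=4
  bits 01000011110001001101001001100000 = 1136972384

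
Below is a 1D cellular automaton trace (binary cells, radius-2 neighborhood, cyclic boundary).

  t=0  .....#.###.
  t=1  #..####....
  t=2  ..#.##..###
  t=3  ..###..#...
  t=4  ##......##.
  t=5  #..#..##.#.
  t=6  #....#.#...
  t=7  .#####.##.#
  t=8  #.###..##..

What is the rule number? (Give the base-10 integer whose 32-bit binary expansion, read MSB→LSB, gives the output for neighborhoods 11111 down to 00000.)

  ##### -> #   bit 31 = 1  t=7,i=3
  ####. -> #   bit 30 = 1  t=1,i=5
  ###.# -> .   bit 29 = 0  t=7,i=5
  ###.. -> .   bit 28 = 0  t=0,i=9
  ##.## -> .   bit 27 = 0  t=4,i=10
  ##.#. -> .   bit 26 = 0  t=5,i=8
  ##..# -> .   bit 25 = 0  t=2,i=0
  ##... -> .   bit 24 = 0  t=0,i=10
  #.### -> .   bit 23 = 0  t=0,i=7
  #.##. -> #   bit 22 = 1  t=2,i=4
  #.#.# -> .   bit 21 = 0  t=5,i=9
  #.#.. -> #   bit 20 = 1  t=5,i=0
  #..## -> #   bit 19 = 1  t=1,i=2
  #..#. -> .   bit 18 = 0  t=2,i=1
  #...# -> .   bit 17 = 0  t=6,i=9
  #.... -> #   bit 16 = 1  t=0,i=0
  .#### -> #   bit 15 = 1  t=1,i=4
  .###. -> .   bit 14 = 0  t=0,i=8
  .##.# -> #   bit 13 = 1  t=4,i=9
  .##.. -> .   bit 12 = 0  t=2,i=5
  .#.## -> #   bit 11 = 1  t=0,i=6
  .#.#. -> .   bit 10 = 0  t=5,i=10
  .#..# -> .   bit 9 = 0  t=1,i=1
  .#... -> #   bit 8 = 1  t=3,i=8
  ..### -> .   bit 7 = 0  t=1,i=3
  ..##. -> .   bit 6 = 0  t=4,i=8
  ..#.# -> #   bit 5 = 1  t=0,i=5
  ..#.. -> .   bit 4 = 0  t=1,i=0
  ...## -> #   bit 3 = 1  t=3,i=1
  ...#. -> #   bit 2 = 1  t=0,i=4
  ....# -> #   bit 1 = 1  t=0,i=3
  ..... -> .   bit 0 = 0  t=0,i=1
  bits 11000000010110011010100100101110 = 3227101486

3227101486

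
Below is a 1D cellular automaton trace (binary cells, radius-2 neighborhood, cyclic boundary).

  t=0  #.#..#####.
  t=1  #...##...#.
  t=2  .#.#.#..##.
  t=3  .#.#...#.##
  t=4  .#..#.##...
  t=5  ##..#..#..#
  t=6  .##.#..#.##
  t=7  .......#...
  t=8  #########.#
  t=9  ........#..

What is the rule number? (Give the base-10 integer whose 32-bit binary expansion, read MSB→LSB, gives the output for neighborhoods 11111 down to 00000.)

  ##### -> .   bit 31 = 0  t=0,i=7
  ####. -> .   bit 30 = 0  t=0,i=8
  ###.# -> #   bit 29 = 1  t=0,i=9
  ###.. -> #   bit 28 = 1  t=5,i=1
  ##.## -> .   bit 27 = 0  t=6,i=0
  ##.#. -> .   bit 26 = 0  t=0,i=10
  ##..# -> #   bit 25 = 1  t=2,i=10
  ##... -> .   bit 24 = 0  t=1,i=6
  #.### -> .   bit 23 = 0  t=8,i=10
  #.##. -> .   bit 22 = 0  t=3,i=9
  #.#.# -> #   bit 21 = 1  t=0,i=0
  #.#.. -> .   bit 20 = 0  t=0,i=2
  #..## -> #   bit 19 = 1  t=0,i=4
  #..#. -> .   bit 18 = 0  t=2,i=0
  #...# -> .   bit 17 = 0  t=1,i=2
  #.... -> .   bit 16 = 0  t=4,i=9
  .#### -> .   bit 15 = 0  t=0,i=6
  .###. -> .   bit 14 = 0  t=5,i=0
  .##.# -> .   bit 13 = 0  t=3,i=10
  .##.. -> #   bit 12 = 1  t=1,i=5
  .#.## -> .   bit 11 = 0  t=3,i=8
  .#.#. -> .   bit 10 = 0  t=0,i=1
  .#..# -> .   bit 9 = 0  t=0,i=3
  .#... -> #   bit 8 = 1  t=1,i=1
  ..### -> #   bit 7 = 1  t=0,i=5
  ..##. -> .   bit 6 = 0  t=1,i=4
  ..#.# -> #   bit 5 = 1  t=1,i=9
  ..#.. -> #   bit 4 = 1  t=4,i=1
  ...## -> #   bit 3 = 1  t=1,i=3
  ...#. -> #   bit 2 = 1  t=1,i=8
  ....# -> #   bit 1 = 1  t=4,i=10
  ..... -> #   bit 0 = 1  t=7,i=0
  bits 00110010001010000001000110111111 = 841486783

841486783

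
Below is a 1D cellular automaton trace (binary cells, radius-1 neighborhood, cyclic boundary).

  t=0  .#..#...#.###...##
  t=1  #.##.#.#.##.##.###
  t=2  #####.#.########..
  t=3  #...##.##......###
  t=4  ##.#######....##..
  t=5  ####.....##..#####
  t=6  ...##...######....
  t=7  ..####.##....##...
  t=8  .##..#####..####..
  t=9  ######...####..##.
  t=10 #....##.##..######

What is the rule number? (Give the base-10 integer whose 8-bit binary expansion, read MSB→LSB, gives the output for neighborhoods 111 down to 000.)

  ### -> .   bit 7 = 0  t=0,i=11
  ##. -> #   bit 6 = 1  t=0,i=12
  #.# -> #   bit 5 = 1  t=0,i=0
  #.. -> #   bit 4 = 1  t=0,i=2
  .## -> #   bit 3 = 1  t=0,i=10
  .#. -> .   bit 2 = 0  t=0,i=1
  ..# -> #   bit 1 = 1  t=0,i=3
  ... -> .   bit 0 = 0  t=0,i=6
  bits 01111010 = 122

122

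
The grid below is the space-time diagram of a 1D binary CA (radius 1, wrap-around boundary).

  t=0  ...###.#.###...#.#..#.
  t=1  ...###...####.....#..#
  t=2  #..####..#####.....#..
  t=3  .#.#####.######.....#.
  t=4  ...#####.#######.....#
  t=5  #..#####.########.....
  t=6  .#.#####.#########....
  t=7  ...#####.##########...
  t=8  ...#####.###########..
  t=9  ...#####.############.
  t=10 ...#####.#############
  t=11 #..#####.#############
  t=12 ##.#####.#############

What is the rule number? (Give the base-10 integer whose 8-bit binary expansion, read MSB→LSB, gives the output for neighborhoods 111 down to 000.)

216

  [7] ### => #  t=0,i=4
  [6] ##. => #  t=0,i=5
  [5] #.# => .  t=0,i=6
  [4] #.. => #  t=0,i=12
  [3] .## => #  t=0,i=3
  [2] .#. => .  t=0,i=7
  [1] ..# => .  t=0,i=2
  [0] ... => .  t=0,i=0
  bits 11011000 = 216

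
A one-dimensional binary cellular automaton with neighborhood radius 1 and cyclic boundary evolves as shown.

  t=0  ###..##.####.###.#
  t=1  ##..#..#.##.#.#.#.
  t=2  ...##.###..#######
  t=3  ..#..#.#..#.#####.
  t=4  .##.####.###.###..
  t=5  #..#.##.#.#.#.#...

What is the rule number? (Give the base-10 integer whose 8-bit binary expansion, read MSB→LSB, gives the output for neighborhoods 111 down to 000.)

  nb ###: next=#  (t=0,i=0, bit7=1)
  nb ##.: next=.  (t=0,i=2, bit6=0)
  nb #.#: next=#  (t=0,i=7, bit5=1)
  nb #..: next=.  (t=0,i=3, bit4=0)
  nb .##: next=.  (t=0,i=5, bit3=0)
  nb .#.: next=#  (t=1,i=4, bit2=1)
  nb ..#: next=#  (t=0,i=4, bit1=1)
  nb ...: next=.  (t=2,i=1, bit0=0)
  bits 10100110 = 166

166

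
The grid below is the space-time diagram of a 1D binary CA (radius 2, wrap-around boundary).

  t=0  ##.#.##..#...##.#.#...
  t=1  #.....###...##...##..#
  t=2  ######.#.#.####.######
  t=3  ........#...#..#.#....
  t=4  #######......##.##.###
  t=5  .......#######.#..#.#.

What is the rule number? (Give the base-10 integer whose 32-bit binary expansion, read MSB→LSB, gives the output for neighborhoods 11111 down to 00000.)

  #####|.  b31=0 t=2,i=0
  ####.|.  b30=0 t=2,i=4
  ###.#|.  b29=0 t=2,i=5
  ###..|.  b28=0 t=1,i=8
  ##.##|#  b27=1 t=2,i=15
  ##.#.|.  b26=0 t=0,i=2
  ##..#|#  b25=1 t=0,i=7
  ##...|#  b24=1 t=1,i=1
  #.###|.  b23=0 t=2,i=11
  #.##.|.  b22=0 t=0,i=5
  #.#.#|.  b21=0 t=0,i=3
  #.#..|#  b20=1 t=0,i=18
  #..##|#  b19=1 t=1,i=20
  #..#.|#  b18=1 t=0,i=8
  #...#|.  b17=0 t=0,i=11
  #....|#  b16=1 t=1,i=2
  .####|#  b15=1 t=2,i=12
  .###.|#  b14=1 t=1,i=7
  .##.#|.  b13=0 t=0,i=1
  .##..|#  b12=1 t=0,i=6
  .#.##|.  b11=0 t=0,i=4
  .#.#.|#  b10=1 t=0,i=17
  .#..#|#  b9=1 t=3,i=13
  .#...|.  b8=0 t=0,i=10
  ..###|.  b7=0 t=1,i=6
  ..##.|#  b6=1 t=0,i=0
  ..#.#|.  b5=0 t=3,i=15
  ..#..|.  b4=0 t=0,i=9
  ...##|#  b3=1 t=0,i=12
  ...#.|.  b2=0 t=3,i=7
  ....#|#  b1=1 t=1,i=4
  .....|#  b0=1 t=1,i=3
  bits 00001011000111011101011001001011 = 186504779

186504779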